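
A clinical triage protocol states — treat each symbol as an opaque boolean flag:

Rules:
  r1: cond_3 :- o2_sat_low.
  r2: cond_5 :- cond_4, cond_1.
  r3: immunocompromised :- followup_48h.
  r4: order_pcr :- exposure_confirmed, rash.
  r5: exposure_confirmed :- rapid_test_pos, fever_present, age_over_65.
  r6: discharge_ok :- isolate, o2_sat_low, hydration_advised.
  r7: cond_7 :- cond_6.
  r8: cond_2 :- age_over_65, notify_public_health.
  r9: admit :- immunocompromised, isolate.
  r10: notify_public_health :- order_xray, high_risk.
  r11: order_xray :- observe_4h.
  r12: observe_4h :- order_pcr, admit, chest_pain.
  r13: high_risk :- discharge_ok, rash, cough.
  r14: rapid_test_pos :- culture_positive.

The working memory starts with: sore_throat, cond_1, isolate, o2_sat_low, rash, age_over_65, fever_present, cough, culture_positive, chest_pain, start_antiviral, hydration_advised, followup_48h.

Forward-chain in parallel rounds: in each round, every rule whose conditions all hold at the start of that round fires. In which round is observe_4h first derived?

Round 1: r1 [cond_3 :- o2_sat_low.]; r3 [immunocompromised :- followup_48h.]; r6 [discharge_ok :- isolate, o2_sat_low, hydration_advised.]; r14 [rapid_test_pos :- culture_positive.]. New: cond_3, immunocompromised, discharge_ok, rapid_test_pos.
Round 2: r5 [exposure_confirmed :- rapid_test_pos, fever_present, age_over_65.]; r9 [admit :- immunocompromised, isolate.]; r13 [high_risk :- discharge_ok, rash, cough.]. New: exposure_confirmed, admit, high_risk.
Round 3: r4 [order_pcr :- exposure_confirmed, rash.]. New: order_pcr.
Round 4: r12 [observe_4h :- order_pcr, admit, chest_pain.]. New: observe_4h.
observe_4h first appears in round 4.

4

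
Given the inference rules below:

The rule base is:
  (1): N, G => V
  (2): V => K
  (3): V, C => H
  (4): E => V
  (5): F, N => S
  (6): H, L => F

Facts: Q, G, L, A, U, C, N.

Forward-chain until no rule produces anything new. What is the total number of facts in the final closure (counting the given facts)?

12

Round 1: (1) [N, G => V]. New: V.
Round 2: (2) [V => K]; (3) [V, C => H]. New: K, H.
Round 3: (6) [H, L => F]. New: F.
Round 4: (5) [F, N => S]. New: S.
Closure: {A, C, F, G, H, K, L, N, Q, S, U, V} — 12 facts.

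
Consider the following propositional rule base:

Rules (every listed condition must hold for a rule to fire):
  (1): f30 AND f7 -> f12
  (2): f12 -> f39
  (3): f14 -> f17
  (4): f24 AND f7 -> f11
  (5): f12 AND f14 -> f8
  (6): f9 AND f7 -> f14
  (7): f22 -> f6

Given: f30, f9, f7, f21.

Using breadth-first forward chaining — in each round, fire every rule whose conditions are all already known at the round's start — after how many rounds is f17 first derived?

Round 1 fires (1), (6), giving f12, f14.
Round 2 fires (2), (3), (5), giving f39, f17, f8.
f17 first appears in round 2.

2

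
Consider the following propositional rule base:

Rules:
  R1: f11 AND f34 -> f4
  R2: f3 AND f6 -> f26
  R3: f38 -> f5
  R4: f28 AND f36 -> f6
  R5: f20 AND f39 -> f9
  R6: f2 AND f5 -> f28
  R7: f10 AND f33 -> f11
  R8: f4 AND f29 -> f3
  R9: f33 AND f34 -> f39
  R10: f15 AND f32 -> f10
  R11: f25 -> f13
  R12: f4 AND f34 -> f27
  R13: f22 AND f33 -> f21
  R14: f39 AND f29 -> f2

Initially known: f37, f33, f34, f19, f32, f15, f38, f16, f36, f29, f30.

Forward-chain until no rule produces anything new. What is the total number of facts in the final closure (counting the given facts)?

22

[1] R3 [f38 -> f5]; R9 [f33 AND f34 -> f39]; R10 [f15 AND f32 -> f10]. ⇒ new: f5, f39, f10.
[2] R7 [f10 AND f33 -> f11]; R14 [f39 AND f29 -> f2]. ⇒ new: f11, f2.
[3] R1 [f11 AND f34 -> f4]; R6 [f2 AND f5 -> f28]. ⇒ new: f4, f28.
[4] R4 [f28 AND f36 -> f6]; R8 [f4 AND f29 -> f3]; R12 [f4 AND f34 -> f27]. ⇒ new: f6, f3, f27.
[5] R2 [f3 AND f6 -> f26]. ⇒ new: f26.
Closure: {f10, f11, f15, f16, f19, f2, f26, f27, f28, f29, f3, f30, f32, f33, f34, f36, f37, f38, f39, f4, f5, f6} — 22 facts.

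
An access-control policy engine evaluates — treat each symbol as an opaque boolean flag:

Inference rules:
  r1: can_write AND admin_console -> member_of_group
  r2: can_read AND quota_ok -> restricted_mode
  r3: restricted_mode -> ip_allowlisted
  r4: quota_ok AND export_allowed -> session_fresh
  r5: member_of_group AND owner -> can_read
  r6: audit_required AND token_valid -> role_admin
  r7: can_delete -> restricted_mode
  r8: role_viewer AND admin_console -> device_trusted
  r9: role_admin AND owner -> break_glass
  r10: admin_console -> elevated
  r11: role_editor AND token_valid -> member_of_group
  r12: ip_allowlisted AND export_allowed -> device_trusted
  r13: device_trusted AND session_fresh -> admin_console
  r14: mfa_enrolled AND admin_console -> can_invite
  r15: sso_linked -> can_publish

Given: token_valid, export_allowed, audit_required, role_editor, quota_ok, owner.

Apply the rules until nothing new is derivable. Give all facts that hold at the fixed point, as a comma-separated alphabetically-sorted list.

[1] r4 [quota_ok AND export_allowed -> session_fresh]; r6 [audit_required AND token_valid -> role_admin]; r11 [role_editor AND token_valid -> member_of_group]. ⇒ new: session_fresh, role_admin, member_of_group.
[2] r5 [member_of_group AND owner -> can_read]; r9 [role_admin AND owner -> break_glass]. ⇒ new: can_read, break_glass.
[3] r2 [can_read AND quota_ok -> restricted_mode]. ⇒ new: restricted_mode.
[4] r3 [restricted_mode -> ip_allowlisted]. ⇒ new: ip_allowlisted.
[5] r12 [ip_allowlisted AND export_allowed -> device_trusted]. ⇒ new: device_trusted.
[6] r13 [device_trusted AND session_fresh -> admin_console]. ⇒ new: admin_console.
[7] r10 [admin_console -> elevated]. ⇒ new: elevated.

admin_console, audit_required, break_glass, can_read, device_trusted, elevated, export_allowed, ip_allowlisted, member_of_group, owner, quota_ok, restricted_mode, role_admin, role_editor, session_fresh, token_valid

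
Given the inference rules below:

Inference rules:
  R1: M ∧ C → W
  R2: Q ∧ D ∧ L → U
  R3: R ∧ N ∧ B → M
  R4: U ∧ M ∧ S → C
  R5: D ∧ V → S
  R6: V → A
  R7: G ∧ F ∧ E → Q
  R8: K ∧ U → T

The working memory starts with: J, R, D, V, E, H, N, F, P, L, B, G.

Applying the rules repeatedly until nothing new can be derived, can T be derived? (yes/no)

Round 1 fires R3, R5, R6, R7, giving M, S, A, Q.
Round 2 fires R2, giving U.
Round 3 fires R4, giving C.
Round 4 fires R1, giving W.
Fixed point reached. T is concluded only by R8; R8 needs K (never derived).

no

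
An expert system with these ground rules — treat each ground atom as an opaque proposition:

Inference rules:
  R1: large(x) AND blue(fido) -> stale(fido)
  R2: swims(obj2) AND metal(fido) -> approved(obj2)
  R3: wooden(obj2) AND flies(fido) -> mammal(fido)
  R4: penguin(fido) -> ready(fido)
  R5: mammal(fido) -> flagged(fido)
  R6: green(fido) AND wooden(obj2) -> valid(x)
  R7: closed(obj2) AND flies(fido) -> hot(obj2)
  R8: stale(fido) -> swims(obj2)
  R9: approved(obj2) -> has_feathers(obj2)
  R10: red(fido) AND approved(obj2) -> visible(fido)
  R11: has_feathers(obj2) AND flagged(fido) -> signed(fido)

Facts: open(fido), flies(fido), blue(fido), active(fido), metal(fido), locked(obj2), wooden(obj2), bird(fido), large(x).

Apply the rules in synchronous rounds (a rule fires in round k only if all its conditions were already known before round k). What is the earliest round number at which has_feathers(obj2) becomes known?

Round 1: R1 [large(x) AND blue(fido) -> stale(fido)]; R3 [wooden(obj2) AND flies(fido) -> mammal(fido)]. Adds stale(fido), mammal(fido).
Round 2: R5 [mammal(fido) -> flagged(fido)]; R8 [stale(fido) -> swims(obj2)]. Adds flagged(fido), swims(obj2).
Round 3: R2 [swims(obj2) AND metal(fido) -> approved(obj2)]. Adds approved(obj2).
Round 4: R9 [approved(obj2) -> has_feathers(obj2)]. Adds has_feathers(obj2).
has_feathers(obj2) first appears in round 4.

4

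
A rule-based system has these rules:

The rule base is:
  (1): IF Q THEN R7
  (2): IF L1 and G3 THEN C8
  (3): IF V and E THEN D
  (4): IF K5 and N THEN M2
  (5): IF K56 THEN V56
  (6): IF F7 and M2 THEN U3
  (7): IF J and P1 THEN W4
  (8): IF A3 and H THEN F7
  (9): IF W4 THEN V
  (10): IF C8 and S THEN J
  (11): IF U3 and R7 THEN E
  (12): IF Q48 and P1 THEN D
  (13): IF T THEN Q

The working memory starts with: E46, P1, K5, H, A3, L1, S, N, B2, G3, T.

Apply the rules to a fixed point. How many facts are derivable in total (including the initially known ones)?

22

Round 1 — (2), (4), (8), (13), derive C8, M2, F7, Q.
Round 2 — (1), (6), (10), derive R7, U3, J.
Round 3 — (7), (11), derive W4, E.
Round 4 — (9), derive V.
Round 5 — (3), derive D.
Closure: {A3, B2, C8, D, E, E46, F7, G3, H, J, K5, L1, M2, N, P1, Q, R7, S, T, U3, V, W4} — 22 facts.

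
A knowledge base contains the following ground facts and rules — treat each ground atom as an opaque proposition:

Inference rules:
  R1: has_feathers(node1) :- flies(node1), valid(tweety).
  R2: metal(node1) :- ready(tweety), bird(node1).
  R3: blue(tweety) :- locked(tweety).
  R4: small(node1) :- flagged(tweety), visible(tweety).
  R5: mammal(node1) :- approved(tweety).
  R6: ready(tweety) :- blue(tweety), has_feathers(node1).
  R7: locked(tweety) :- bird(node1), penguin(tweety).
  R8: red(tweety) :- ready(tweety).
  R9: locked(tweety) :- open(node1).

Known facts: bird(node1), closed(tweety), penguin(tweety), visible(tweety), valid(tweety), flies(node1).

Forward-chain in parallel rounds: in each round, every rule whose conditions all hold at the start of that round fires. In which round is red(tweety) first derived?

Round 1: R1 [has_feathers(node1) :- flies(node1), valid(tweety).]; R7 [locked(tweety) :- bird(node1), penguin(tweety).]. New: has_feathers(node1), locked(tweety).
Round 2: R3 [blue(tweety) :- locked(tweety).]. New: blue(tweety).
Round 3: R6 [ready(tweety) :- blue(tweety), has_feathers(node1).]. New: ready(tweety).
Round 4: R2 [metal(node1) :- ready(tweety), bird(node1).]; R8 [red(tweety) :- ready(tweety).]. New: metal(node1), red(tweety).
red(tweety) first appears in round 4.

4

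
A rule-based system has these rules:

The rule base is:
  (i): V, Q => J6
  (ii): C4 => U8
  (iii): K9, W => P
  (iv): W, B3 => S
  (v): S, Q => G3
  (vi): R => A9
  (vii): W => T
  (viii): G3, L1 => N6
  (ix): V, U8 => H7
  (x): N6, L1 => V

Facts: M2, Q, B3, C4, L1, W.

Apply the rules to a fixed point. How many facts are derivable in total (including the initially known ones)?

Round 1 — (ii), (iv), (vii), derive U8, S, T.
Round 2 — (v), derive G3.
Round 3 — (viii), derive N6.
Round 4 — (x), derive V.
Round 5 — (i), (ix), derive J6, H7.
Closure: {B3, C4, G3, H7, J6, L1, M2, N6, Q, S, T, U8, V, W} — 14 facts.

14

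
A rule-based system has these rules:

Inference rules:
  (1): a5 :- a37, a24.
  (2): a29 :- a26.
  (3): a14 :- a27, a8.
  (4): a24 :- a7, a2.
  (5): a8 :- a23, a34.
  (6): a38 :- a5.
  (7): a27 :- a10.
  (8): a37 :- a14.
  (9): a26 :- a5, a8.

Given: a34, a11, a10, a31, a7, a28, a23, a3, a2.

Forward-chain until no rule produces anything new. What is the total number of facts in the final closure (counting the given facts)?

Round 1: (4) [a24 :- a7, a2.]; (5) [a8 :- a23, a34.]; (7) [a27 :- a10.]. Adds a24, a8, a27.
Round 2: (3) [a14 :- a27, a8.]. Adds a14.
Round 3: (8) [a37 :- a14.]. Adds a37.
Round 4: (1) [a5 :- a37, a24.]. Adds a5.
Round 5: (6) [a38 :- a5.]; (9) [a26 :- a5, a8.]. Adds a38, a26.
Round 6: (2) [a29 :- a26.]. Adds a29.
Closure: {a10, a11, a14, a2, a23, a24, a26, a27, a28, a29, a3, a31, a34, a37, a38, a5, a7, a8} — 18 facts.

18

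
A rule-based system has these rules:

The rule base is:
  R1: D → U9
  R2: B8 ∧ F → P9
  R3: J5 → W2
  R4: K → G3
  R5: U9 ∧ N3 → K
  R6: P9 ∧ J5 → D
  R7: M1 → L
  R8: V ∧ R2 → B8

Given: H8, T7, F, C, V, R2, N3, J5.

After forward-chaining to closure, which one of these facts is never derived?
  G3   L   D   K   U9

L

[1] R3 [J5 → W2]; R8 [V ∧ R2 → B8]. ⇒ new: W2, B8.
[2] R2 [B8 ∧ F → P9]. ⇒ new: P9.
[3] R6 [P9 ∧ J5 → D]. ⇒ new: D.
[4] R1 [D → U9]. ⇒ new: U9.
[5] R5 [U9 ∧ N3 → K]. ⇒ new: K.
[6] R4 [K → G3]. ⇒ new: G3.
Derived: D (round 3), G3 (round 6), U9 (round 4), K (round 5). L never appears in any round.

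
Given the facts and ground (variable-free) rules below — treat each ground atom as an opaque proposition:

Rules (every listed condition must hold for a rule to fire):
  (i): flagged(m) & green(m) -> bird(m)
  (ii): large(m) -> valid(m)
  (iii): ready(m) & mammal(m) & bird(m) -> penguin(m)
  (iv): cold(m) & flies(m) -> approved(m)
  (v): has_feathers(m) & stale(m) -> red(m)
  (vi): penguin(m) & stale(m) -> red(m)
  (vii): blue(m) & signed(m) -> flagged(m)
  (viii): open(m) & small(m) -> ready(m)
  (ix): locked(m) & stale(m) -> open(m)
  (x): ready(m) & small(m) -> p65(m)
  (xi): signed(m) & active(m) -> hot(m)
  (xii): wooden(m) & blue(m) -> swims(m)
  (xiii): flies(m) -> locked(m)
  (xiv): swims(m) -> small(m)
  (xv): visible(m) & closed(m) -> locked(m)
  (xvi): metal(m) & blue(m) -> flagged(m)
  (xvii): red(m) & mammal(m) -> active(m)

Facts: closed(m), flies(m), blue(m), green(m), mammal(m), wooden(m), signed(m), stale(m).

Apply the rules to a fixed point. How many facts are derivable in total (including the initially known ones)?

Round 1 fires (vii), (xii), (xiii), giving flagged(m), swims(m), locked(m).
Round 2 fires (i), (ix), (xiv), giving bird(m), open(m), small(m).
Round 3 fires (viii), giving ready(m).
Round 4 fires (iii), (x), giving penguin(m), p65(m).
Round 5 fires (vi), giving red(m).
Round 6 fires (xvii), giving active(m).
Round 7 fires (xi), giving hot(m).
Closure: {active(m), bird(m), blue(m), closed(m), flagged(m), flies(m), green(m), hot(m), locked(m), mammal(m), open(m), p65(m), penguin(m), ready(m), red(m), signed(m), small(m), stale(m), swims(m), wooden(m)} — 20 facts.

20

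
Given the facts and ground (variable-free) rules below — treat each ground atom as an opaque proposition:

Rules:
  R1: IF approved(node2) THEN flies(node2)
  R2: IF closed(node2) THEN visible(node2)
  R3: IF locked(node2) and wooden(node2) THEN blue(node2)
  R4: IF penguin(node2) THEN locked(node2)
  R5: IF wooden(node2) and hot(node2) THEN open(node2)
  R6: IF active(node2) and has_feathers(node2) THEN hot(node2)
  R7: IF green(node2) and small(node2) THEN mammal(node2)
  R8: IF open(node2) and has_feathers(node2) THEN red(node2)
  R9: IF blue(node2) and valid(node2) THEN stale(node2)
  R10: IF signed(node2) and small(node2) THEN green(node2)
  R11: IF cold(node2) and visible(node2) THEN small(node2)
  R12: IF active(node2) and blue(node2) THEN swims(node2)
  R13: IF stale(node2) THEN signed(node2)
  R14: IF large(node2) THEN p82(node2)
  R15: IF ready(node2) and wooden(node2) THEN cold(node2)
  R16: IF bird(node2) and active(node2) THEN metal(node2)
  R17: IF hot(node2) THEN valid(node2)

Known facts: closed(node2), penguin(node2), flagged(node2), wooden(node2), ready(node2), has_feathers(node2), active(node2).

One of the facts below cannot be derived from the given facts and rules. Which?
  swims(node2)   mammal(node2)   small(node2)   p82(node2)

p82(node2)

Round 1 — R2, R4, R6, R15, derive visible(node2), locked(node2), hot(node2), cold(node2).
Round 2 — R3, R5, R11, R17, derive blue(node2), open(node2), small(node2), valid(node2).
Round 3 — R8, R9, R12, derive red(node2), stale(node2), swims(node2).
Round 4 — R13, derive signed(node2).
Round 5 — R10, derive green(node2).
Round 6 — R7, derive mammal(node2).
Derived: swims(node2) (round 3), mammal(node2) (round 6), small(node2) (round 2). p82(node2) never appears in any round.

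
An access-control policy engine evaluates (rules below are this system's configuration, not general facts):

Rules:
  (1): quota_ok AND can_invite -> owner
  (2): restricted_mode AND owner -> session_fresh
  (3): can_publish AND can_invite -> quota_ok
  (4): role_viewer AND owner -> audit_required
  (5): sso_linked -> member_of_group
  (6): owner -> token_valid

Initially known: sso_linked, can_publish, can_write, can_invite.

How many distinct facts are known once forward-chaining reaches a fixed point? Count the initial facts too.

8

[1] (3) [can_publish AND can_invite -> quota_ok]; (5) [sso_linked -> member_of_group]. ⇒ new: quota_ok, member_of_group.
[2] (1) [quota_ok AND can_invite -> owner]. ⇒ new: owner.
[3] (6) [owner -> token_valid]. ⇒ new: token_valid.
Closure: {can_invite, can_publish, can_write, member_of_group, owner, quota_ok, sso_linked, token_valid} — 8 facts.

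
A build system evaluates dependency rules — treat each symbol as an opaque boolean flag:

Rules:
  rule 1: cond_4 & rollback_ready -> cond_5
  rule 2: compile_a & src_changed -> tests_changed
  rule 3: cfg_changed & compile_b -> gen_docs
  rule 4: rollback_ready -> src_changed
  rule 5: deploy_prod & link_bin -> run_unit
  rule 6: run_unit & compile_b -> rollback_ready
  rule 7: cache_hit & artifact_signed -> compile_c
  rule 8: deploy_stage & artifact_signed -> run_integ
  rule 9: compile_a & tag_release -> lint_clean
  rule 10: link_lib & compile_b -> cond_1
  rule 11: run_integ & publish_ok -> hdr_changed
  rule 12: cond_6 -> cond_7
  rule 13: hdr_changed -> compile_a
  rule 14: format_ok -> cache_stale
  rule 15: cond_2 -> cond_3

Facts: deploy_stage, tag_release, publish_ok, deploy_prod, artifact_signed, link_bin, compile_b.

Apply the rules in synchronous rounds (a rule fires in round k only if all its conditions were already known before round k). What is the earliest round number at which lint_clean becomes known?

[1] rule 5 [deploy_prod & link_bin -> run_unit]; rule 8 [deploy_stage & artifact_signed -> run_integ]. ⇒ new: run_unit, run_integ.
[2] rule 6 [run_unit & compile_b -> rollback_ready]; rule 11 [run_integ & publish_ok -> hdr_changed]. ⇒ new: rollback_ready, hdr_changed.
[3] rule 4 [rollback_ready -> src_changed]; rule 13 [hdr_changed -> compile_a]. ⇒ new: src_changed, compile_a.
[4] rule 2 [compile_a & src_changed -> tests_changed]; rule 9 [compile_a & tag_release -> lint_clean]. ⇒ new: tests_changed, lint_clean.
lint_clean first appears in round 4.

4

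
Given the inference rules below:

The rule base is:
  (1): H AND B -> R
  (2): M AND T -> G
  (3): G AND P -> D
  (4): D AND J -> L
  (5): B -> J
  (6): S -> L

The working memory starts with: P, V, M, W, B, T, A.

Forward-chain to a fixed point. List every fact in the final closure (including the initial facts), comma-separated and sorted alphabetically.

Round 1: (2) [M AND T -> G]; (5) [B -> J]. New: G, J.
Round 2: (3) [G AND P -> D]. New: D.
Round 3: (4) [D AND J -> L]. New: L.

A, B, D, G, J, L, M, P, T, V, W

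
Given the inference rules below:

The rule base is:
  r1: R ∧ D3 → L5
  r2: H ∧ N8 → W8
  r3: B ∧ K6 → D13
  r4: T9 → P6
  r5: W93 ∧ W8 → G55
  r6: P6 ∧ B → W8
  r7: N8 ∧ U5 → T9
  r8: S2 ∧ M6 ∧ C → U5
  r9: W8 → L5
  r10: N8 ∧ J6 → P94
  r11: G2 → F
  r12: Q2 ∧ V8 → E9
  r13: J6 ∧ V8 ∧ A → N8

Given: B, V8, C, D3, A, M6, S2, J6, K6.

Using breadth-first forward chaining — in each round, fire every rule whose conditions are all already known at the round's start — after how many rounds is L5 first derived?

5

[1] r3 [B ∧ K6 → D13]; r8 [S2 ∧ M6 ∧ C → U5]; r13 [J6 ∧ V8 ∧ A → N8]. ⇒ new: D13, U5, N8.
[2] r7 [N8 ∧ U5 → T9]; r10 [N8 ∧ J6 → P94]. ⇒ new: T9, P94.
[3] r4 [T9 → P6]. ⇒ new: P6.
[4] r6 [P6 ∧ B → W8]. ⇒ new: W8.
[5] r9 [W8 → L5]. ⇒ new: L5.
L5 first appears in round 5.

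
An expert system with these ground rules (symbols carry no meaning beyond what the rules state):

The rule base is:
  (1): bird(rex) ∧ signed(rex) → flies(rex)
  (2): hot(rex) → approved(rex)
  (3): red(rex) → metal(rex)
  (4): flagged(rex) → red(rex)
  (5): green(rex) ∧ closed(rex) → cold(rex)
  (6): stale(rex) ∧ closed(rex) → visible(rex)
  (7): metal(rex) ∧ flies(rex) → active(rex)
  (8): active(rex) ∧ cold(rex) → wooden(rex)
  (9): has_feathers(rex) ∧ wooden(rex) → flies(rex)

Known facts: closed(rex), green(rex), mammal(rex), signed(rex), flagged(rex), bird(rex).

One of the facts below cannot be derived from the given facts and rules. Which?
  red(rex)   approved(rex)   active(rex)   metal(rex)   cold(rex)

approved(rex)

[1] (1) [bird(rex) ∧ signed(rex) → flies(rex)]; (4) [flagged(rex) → red(rex)]; (5) [green(rex) ∧ closed(rex) → cold(rex)]. ⇒ new: flies(rex), red(rex), cold(rex).
[2] (3) [red(rex) → metal(rex)]. ⇒ new: metal(rex).
[3] (7) [metal(rex) ∧ flies(rex) → active(rex)]. ⇒ new: active(rex).
[4] (8) [active(rex) ∧ cold(rex) → wooden(rex)]. ⇒ new: wooden(rex).
Derived: red(rex) (round 1), cold(rex) (round 1), metal(rex) (round 2), active(rex) (round 3). approved(rex) never appears in any round.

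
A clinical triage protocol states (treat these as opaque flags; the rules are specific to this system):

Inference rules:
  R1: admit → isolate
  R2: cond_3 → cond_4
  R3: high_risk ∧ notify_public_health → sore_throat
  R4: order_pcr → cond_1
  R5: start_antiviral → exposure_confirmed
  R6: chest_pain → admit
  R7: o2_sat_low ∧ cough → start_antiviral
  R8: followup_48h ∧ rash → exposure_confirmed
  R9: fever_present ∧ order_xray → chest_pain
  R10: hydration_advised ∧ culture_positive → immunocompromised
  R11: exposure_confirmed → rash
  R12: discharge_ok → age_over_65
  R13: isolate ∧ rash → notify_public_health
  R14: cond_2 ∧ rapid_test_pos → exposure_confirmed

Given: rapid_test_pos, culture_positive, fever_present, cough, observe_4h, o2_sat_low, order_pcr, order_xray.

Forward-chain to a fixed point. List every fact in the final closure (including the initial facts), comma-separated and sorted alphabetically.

admit, chest_pain, cond_1, cough, culture_positive, exposure_confirmed, fever_present, isolate, notify_public_health, o2_sat_low, observe_4h, order_pcr, order_xray, rapid_test_pos, rash, start_antiviral

[1] R4 [order_pcr → cond_1]; R7 [o2_sat_low ∧ cough → start_antiviral]; R9 [fever_present ∧ order_xray → chest_pain]. ⇒ new: cond_1, start_antiviral, chest_pain.
[2] R5 [start_antiviral → exposure_confirmed]; R6 [chest_pain → admit]. ⇒ new: exposure_confirmed, admit.
[3] R1 [admit → isolate]; R11 [exposure_confirmed → rash]. ⇒ new: isolate, rash.
[4] R13 [isolate ∧ rash → notify_public_health]. ⇒ new: notify_public_health.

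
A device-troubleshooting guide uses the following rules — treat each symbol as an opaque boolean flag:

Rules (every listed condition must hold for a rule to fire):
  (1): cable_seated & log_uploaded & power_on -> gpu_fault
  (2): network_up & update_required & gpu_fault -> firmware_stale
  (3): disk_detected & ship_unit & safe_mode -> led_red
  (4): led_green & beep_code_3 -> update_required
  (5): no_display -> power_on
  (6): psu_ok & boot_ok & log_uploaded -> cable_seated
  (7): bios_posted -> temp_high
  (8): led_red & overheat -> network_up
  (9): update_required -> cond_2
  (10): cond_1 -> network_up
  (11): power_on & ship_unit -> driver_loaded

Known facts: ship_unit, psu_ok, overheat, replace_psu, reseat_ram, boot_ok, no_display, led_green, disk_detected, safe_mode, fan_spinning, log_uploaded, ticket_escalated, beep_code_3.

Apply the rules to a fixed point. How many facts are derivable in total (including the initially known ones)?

23

Round 1: (3) [disk_detected & ship_unit & safe_mode -> led_red]; (4) [led_green & beep_code_3 -> update_required]; (5) [no_display -> power_on]; (6) [psu_ok & boot_ok & log_uploaded -> cable_seated]. New: led_red, update_required, power_on, cable_seated.
Round 2: (1) [cable_seated & log_uploaded & power_on -> gpu_fault]; (8) [led_red & overheat -> network_up]; (9) [update_required -> cond_2]; (11) [power_on & ship_unit -> driver_loaded]. New: gpu_fault, network_up, cond_2, driver_loaded.
Round 3: (2) [network_up & update_required & gpu_fault -> firmware_stale]. New: firmware_stale.
Closure: {beep_code_3, boot_ok, cable_seated, cond_2, disk_detected, driver_loaded, fan_spinning, firmware_stale, gpu_fault, led_green, led_red, log_uploaded, network_up, no_display, overheat, power_on, psu_ok, replace_psu, reseat_ram, safe_mode, ship_unit, ticket_escalated, update_required} — 23 facts.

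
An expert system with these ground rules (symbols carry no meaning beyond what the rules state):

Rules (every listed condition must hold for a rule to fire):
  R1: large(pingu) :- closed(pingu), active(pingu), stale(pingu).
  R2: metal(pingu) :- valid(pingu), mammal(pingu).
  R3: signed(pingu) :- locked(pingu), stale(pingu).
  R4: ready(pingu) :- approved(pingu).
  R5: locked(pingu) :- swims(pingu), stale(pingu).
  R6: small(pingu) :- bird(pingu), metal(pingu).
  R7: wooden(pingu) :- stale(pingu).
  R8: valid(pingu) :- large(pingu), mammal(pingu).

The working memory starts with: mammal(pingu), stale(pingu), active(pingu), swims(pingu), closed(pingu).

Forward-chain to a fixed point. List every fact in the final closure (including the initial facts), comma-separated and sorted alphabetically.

active(pingu), closed(pingu), large(pingu), locked(pingu), mammal(pingu), metal(pingu), signed(pingu), stale(pingu), swims(pingu), valid(pingu), wooden(pingu)

Round 1 — R1, R5, R7, derive large(pingu), locked(pingu), wooden(pingu).
Round 2 — R3, R8, derive signed(pingu), valid(pingu).
Round 3 — R2, derive metal(pingu).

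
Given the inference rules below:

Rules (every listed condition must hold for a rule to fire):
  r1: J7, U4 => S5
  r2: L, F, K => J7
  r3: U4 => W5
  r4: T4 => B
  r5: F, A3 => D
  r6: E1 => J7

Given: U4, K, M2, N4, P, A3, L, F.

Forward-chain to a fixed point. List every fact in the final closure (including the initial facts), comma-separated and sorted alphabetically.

Round 1: r2 [L, F, K => J7]; r3 [U4 => W5]; r5 [F, A3 => D]. Adds J7, W5, D.
Round 2: r1 [J7, U4 => S5]. Adds S5.

A3, D, F, J7, K, L, M2, N4, P, S5, U4, W5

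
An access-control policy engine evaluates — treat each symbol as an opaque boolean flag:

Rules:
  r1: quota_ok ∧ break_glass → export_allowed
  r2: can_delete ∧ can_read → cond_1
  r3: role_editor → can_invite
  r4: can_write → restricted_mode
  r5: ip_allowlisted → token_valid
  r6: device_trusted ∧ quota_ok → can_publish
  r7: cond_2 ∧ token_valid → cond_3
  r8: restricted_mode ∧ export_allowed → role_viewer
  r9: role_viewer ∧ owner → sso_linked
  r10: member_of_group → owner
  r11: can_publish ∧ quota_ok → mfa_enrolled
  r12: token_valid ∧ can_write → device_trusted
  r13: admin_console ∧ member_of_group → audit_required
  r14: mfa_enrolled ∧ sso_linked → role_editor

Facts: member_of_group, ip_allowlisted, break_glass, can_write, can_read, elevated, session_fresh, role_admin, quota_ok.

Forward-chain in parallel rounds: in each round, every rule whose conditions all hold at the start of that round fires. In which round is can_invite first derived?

6

Round 1: r1 [quota_ok ∧ break_glass → export_allowed]; r4 [can_write → restricted_mode]; r5 [ip_allowlisted → token_valid]; r10 [member_of_group → owner]. New: export_allowed, restricted_mode, token_valid, owner.
Round 2: r8 [restricted_mode ∧ export_allowed → role_viewer]; r12 [token_valid ∧ can_write → device_trusted]. New: role_viewer, device_trusted.
Round 3: r6 [device_trusted ∧ quota_ok → can_publish]; r9 [role_viewer ∧ owner → sso_linked]. New: can_publish, sso_linked.
Round 4: r11 [can_publish ∧ quota_ok → mfa_enrolled]. New: mfa_enrolled.
Round 5: r14 [mfa_enrolled ∧ sso_linked → role_editor]. New: role_editor.
Round 6: r3 [role_editor → can_invite]. New: can_invite.
can_invite first appears in round 6.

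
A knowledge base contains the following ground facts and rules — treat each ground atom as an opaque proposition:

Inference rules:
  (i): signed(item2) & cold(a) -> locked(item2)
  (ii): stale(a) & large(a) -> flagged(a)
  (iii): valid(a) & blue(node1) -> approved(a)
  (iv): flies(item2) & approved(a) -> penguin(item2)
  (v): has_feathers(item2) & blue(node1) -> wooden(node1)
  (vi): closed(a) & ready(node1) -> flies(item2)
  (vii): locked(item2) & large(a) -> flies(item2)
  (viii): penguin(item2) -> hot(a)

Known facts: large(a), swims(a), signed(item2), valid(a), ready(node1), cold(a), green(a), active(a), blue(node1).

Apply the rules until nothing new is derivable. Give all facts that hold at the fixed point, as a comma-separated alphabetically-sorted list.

active(a), approved(a), blue(node1), cold(a), flies(item2), green(a), hot(a), large(a), locked(item2), penguin(item2), ready(node1), signed(item2), swims(a), valid(a)

Round 1: (i) [signed(item2) & cold(a) -> locked(item2)]; (iii) [valid(a) & blue(node1) -> approved(a)]. New: locked(item2), approved(a).
Round 2: (vii) [locked(item2) & large(a) -> flies(item2)]. New: flies(item2).
Round 3: (iv) [flies(item2) & approved(a) -> penguin(item2)]. New: penguin(item2).
Round 4: (viii) [penguin(item2) -> hot(a)]. New: hot(a).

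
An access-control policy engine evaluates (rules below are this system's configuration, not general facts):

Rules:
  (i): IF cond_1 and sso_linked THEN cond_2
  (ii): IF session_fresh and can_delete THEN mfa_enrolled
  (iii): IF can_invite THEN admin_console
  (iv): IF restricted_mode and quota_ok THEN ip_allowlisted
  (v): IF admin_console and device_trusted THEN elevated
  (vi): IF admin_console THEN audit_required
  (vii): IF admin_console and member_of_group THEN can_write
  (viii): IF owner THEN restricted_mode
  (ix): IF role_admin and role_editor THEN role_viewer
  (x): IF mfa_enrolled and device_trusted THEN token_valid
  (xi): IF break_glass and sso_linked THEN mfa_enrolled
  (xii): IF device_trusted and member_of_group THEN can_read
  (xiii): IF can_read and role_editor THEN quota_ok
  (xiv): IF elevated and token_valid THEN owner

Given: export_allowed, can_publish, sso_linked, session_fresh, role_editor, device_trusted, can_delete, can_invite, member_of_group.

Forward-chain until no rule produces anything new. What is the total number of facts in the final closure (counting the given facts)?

20

Round 1: (ii) [IF session_fresh and can_delete THEN mfa_enrolled]; (iii) [IF can_invite THEN admin_console]; (xii) [IF device_trusted and member_of_group THEN can_read]. New: mfa_enrolled, admin_console, can_read.
Round 2: (v) [IF admin_console and device_trusted THEN elevated]; (vi) [IF admin_console THEN audit_required]; (vii) [IF admin_console and member_of_group THEN can_write]; (x) [IF mfa_enrolled and device_trusted THEN token_valid]; (xiii) [IF can_read and role_editor THEN quota_ok]. New: elevated, audit_required, can_write, token_valid, quota_ok.
Round 3: (xiv) [IF elevated and token_valid THEN owner]. New: owner.
Round 4: (viii) [IF owner THEN restricted_mode]. New: restricted_mode.
Round 5: (iv) [IF restricted_mode and quota_ok THEN ip_allowlisted]. New: ip_allowlisted.
Closure: {admin_console, audit_required, can_delete, can_invite, can_publish, can_read, can_write, device_trusted, elevated, export_allowed, ip_allowlisted, member_of_group, mfa_enrolled, owner, quota_ok, restricted_mode, role_editor, session_fresh, sso_linked, token_valid} — 20 facts.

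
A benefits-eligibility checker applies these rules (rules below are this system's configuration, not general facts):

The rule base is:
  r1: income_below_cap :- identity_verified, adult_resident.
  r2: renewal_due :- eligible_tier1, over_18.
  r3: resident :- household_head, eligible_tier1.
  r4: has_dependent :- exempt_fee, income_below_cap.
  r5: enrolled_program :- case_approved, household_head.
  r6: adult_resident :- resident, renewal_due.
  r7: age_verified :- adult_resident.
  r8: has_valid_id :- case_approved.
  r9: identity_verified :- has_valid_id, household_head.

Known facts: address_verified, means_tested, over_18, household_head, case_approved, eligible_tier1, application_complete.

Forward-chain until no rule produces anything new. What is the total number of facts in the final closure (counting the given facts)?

Round 1: r2 [renewal_due :- eligible_tier1, over_18.]; r3 [resident :- household_head, eligible_tier1.]; r5 [enrolled_program :- case_approved, household_head.]; r8 [has_valid_id :- case_approved.]. Adds renewal_due, resident, enrolled_program, has_valid_id.
Round 2: r6 [adult_resident :- resident, renewal_due.]; r9 [identity_verified :- has_valid_id, household_head.]. Adds adult_resident, identity_verified.
Round 3: r1 [income_below_cap :- identity_verified, adult_resident.]; r7 [age_verified :- adult_resident.]. Adds income_below_cap, age_verified.
Closure: {address_verified, adult_resident, age_verified, application_complete, case_approved, eligible_tier1, enrolled_program, has_valid_id, household_head, identity_verified, income_below_cap, means_tested, over_18, renewal_due, resident} — 15 facts.

15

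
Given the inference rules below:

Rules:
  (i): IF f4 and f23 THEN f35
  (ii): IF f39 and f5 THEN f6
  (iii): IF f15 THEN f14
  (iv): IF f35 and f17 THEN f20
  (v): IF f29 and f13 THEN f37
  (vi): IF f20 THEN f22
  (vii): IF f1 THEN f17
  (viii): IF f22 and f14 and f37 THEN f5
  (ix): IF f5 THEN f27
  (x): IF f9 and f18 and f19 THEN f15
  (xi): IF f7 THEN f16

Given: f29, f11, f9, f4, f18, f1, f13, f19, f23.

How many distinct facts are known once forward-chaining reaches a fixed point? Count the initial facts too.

18

Round 1: (i) [IF f4 and f23 THEN f35]; (v) [IF f29 and f13 THEN f37]; (vii) [IF f1 THEN f17]; (x) [IF f9 and f18 and f19 THEN f15]. Adds f35, f37, f17, f15.
Round 2: (iii) [IF f15 THEN f14]; (iv) [IF f35 and f17 THEN f20]. Adds f14, f20.
Round 3: (vi) [IF f20 THEN f22]. Adds f22.
Round 4: (viii) [IF f22 and f14 and f37 THEN f5]. Adds f5.
Round 5: (ix) [IF f5 THEN f27]. Adds f27.
Closure: {f1, f11, f13, f14, f15, f17, f18, f19, f20, f22, f23, f27, f29, f35, f37, f4, f5, f9} — 18 facts.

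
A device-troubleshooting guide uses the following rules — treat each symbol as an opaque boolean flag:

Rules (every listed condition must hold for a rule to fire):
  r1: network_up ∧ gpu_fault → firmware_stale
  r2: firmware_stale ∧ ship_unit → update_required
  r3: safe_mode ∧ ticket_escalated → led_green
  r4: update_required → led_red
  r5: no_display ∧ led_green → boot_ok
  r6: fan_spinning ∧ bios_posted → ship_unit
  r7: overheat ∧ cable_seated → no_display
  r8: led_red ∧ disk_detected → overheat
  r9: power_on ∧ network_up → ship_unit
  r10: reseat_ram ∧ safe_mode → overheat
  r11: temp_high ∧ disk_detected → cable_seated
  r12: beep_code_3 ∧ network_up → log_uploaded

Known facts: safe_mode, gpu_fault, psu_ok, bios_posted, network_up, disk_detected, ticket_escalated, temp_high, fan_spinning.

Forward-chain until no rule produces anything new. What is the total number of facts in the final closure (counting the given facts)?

[1] r1 [network_up ∧ gpu_fault → firmware_stale]; r3 [safe_mode ∧ ticket_escalated → led_green]; r6 [fan_spinning ∧ bios_posted → ship_unit]; r11 [temp_high ∧ disk_detected → cable_seated]. ⇒ new: firmware_stale, led_green, ship_unit, cable_seated.
[2] r2 [firmware_stale ∧ ship_unit → update_required]. ⇒ new: update_required.
[3] r4 [update_required → led_red]. ⇒ new: led_red.
[4] r8 [led_red ∧ disk_detected → overheat]. ⇒ new: overheat.
[5] r7 [overheat ∧ cable_seated → no_display]. ⇒ new: no_display.
[6] r5 [no_display ∧ led_green → boot_ok]. ⇒ new: boot_ok.
Closure: {bios_posted, boot_ok, cable_seated, disk_detected, fan_spinning, firmware_stale, gpu_fault, led_green, led_red, network_up, no_display, overheat, psu_ok, safe_mode, ship_unit, temp_high, ticket_escalated, update_required} — 18 facts.

18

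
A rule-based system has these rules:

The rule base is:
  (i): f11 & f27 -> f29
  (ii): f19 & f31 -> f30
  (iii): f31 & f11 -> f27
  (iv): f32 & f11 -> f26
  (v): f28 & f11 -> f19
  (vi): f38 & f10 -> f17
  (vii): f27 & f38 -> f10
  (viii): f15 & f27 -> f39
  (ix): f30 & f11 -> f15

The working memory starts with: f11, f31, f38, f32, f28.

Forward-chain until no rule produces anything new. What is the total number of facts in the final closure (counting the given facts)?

14

[1] (iii) [f31 & f11 -> f27]; (iv) [f32 & f11 -> f26]; (v) [f28 & f11 -> f19]. ⇒ new: f27, f26, f19.
[2] (i) [f11 & f27 -> f29]; (ii) [f19 & f31 -> f30]; (vii) [f27 & f38 -> f10]. ⇒ new: f29, f30, f10.
[3] (vi) [f38 & f10 -> f17]; (ix) [f30 & f11 -> f15]. ⇒ new: f17, f15.
[4] (viii) [f15 & f27 -> f39]. ⇒ new: f39.
Closure: {f10, f11, f15, f17, f19, f26, f27, f28, f29, f30, f31, f32, f38, f39} — 14 facts.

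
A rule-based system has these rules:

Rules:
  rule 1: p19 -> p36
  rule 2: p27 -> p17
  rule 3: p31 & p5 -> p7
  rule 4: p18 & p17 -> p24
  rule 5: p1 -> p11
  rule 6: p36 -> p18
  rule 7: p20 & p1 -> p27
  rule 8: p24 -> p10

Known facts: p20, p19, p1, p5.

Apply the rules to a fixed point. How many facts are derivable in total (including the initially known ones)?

11

Round 1: rule 1 [p19 -> p36]; rule 5 [p1 -> p11]; rule 7 [p20 & p1 -> p27]. New: p36, p11, p27.
Round 2: rule 2 [p27 -> p17]; rule 6 [p36 -> p18]. New: p17, p18.
Round 3: rule 4 [p18 & p17 -> p24]. New: p24.
Round 4: rule 8 [p24 -> p10]. New: p10.
Closure: {p1, p10, p11, p17, p18, p19, p20, p24, p27, p36, p5} — 11 facts.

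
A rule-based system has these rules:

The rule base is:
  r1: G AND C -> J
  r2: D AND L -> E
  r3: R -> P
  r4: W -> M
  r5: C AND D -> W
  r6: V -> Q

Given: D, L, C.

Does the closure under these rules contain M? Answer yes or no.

[1] r2 [D AND L -> E]; r5 [C AND D -> W]. ⇒ new: E, W.
[2] r4 [W -> M]. ⇒ new: M.
M appears in round 2, so it is derivable.

yes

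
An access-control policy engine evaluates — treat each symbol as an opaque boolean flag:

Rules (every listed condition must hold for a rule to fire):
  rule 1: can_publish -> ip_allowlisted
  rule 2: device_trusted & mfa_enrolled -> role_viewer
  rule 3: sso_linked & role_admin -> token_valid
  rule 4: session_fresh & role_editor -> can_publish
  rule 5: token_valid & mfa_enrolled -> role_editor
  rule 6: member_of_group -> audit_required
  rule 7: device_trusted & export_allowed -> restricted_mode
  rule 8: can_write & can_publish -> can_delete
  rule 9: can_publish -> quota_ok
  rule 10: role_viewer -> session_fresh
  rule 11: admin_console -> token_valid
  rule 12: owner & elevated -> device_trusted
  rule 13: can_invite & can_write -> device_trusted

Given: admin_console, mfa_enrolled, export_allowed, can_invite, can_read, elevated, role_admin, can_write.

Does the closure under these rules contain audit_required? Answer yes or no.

[1] rule 11 [admin_console -> token_valid]; rule 13 [can_invite & can_write -> device_trusted]. ⇒ new: token_valid, device_trusted.
[2] rule 2 [device_trusted & mfa_enrolled -> role_viewer]; rule 5 [token_valid & mfa_enrolled -> role_editor]; rule 7 [device_trusted & export_allowed -> restricted_mode]. ⇒ new: role_viewer, role_editor, restricted_mode.
[3] rule 10 [role_viewer -> session_fresh]. ⇒ new: session_fresh.
[4] rule 4 [session_fresh & role_editor -> can_publish]. ⇒ new: can_publish.
[5] rule 1 [can_publish -> ip_allowlisted]; rule 8 [can_write & can_publish -> can_delete]; rule 9 [can_publish -> quota_ok]. ⇒ new: ip_allowlisted, can_delete, quota_ok.
Fixed point reached. audit_required is concluded only by rule 6; rule 6 needs member_of_group (never derived).

no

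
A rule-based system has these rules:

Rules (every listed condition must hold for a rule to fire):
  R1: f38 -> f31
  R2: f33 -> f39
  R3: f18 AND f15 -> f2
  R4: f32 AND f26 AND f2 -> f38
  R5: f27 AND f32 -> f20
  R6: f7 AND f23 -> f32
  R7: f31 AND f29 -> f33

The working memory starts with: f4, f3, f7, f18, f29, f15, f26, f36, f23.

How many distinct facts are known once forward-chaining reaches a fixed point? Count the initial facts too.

Round 1: R3 [f18 AND f15 -> f2]; R6 [f7 AND f23 -> f32]. Adds f2, f32.
Round 2: R4 [f32 AND f26 AND f2 -> f38]. Adds f38.
Round 3: R1 [f38 -> f31]. Adds f31.
Round 4: R7 [f31 AND f29 -> f33]. Adds f33.
Round 5: R2 [f33 -> f39]. Adds f39.
Closure: {f15, f18, f2, f23, f26, f29, f3, f31, f32, f33, f36, f38, f39, f4, f7} — 15 facts.

15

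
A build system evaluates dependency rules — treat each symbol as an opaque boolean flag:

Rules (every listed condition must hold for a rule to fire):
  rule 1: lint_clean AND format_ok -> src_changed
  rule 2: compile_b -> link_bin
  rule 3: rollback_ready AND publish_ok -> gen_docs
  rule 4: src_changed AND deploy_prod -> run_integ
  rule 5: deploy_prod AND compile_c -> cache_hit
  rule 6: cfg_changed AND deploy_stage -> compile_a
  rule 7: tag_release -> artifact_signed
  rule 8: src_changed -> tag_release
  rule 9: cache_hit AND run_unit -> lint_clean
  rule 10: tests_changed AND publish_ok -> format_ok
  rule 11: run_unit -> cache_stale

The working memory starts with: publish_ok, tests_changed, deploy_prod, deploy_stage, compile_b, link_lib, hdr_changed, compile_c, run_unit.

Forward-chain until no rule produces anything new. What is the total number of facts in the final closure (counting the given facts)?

18

Round 1: rule 2 [compile_b -> link_bin]; rule 5 [deploy_prod AND compile_c -> cache_hit]; rule 10 [tests_changed AND publish_ok -> format_ok]; rule 11 [run_unit -> cache_stale]. Adds link_bin, cache_hit, format_ok, cache_stale.
Round 2: rule 9 [cache_hit AND run_unit -> lint_clean]. Adds lint_clean.
Round 3: rule 1 [lint_clean AND format_ok -> src_changed]. Adds src_changed.
Round 4: rule 4 [src_changed AND deploy_prod -> run_integ]; rule 8 [src_changed -> tag_release]. Adds run_integ, tag_release.
Round 5: rule 7 [tag_release -> artifact_signed]. Adds artifact_signed.
Closure: {artifact_signed, cache_hit, cache_stale, compile_b, compile_c, deploy_prod, deploy_stage, format_ok, hdr_changed, link_bin, link_lib, lint_clean, publish_ok, run_integ, run_unit, src_changed, tag_release, tests_changed} — 18 facts.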